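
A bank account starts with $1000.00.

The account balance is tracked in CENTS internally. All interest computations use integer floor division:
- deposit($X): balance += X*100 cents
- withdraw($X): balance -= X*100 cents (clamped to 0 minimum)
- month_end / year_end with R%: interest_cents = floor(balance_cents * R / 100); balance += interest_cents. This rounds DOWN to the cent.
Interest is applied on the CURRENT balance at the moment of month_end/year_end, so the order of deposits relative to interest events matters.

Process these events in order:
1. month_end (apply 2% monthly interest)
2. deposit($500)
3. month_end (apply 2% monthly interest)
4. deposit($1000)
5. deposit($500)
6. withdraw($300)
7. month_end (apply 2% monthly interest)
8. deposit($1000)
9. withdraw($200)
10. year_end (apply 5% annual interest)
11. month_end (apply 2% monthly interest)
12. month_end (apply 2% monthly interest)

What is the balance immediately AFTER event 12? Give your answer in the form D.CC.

Answer: 3938.60

Derivation:
After 1 (month_end (apply 2% monthly interest)): balance=$1020.00 total_interest=$20.00
After 2 (deposit($500)): balance=$1520.00 total_interest=$20.00
After 3 (month_end (apply 2% monthly interest)): balance=$1550.40 total_interest=$50.40
After 4 (deposit($1000)): balance=$2550.40 total_interest=$50.40
After 5 (deposit($500)): balance=$3050.40 total_interest=$50.40
After 6 (withdraw($300)): balance=$2750.40 total_interest=$50.40
After 7 (month_end (apply 2% monthly interest)): balance=$2805.40 total_interest=$105.40
After 8 (deposit($1000)): balance=$3805.40 total_interest=$105.40
After 9 (withdraw($200)): balance=$3605.40 total_interest=$105.40
After 10 (year_end (apply 5% annual interest)): balance=$3785.67 total_interest=$285.67
After 11 (month_end (apply 2% monthly interest)): balance=$3861.38 total_interest=$361.38
After 12 (month_end (apply 2% monthly interest)): balance=$3938.60 total_interest=$438.60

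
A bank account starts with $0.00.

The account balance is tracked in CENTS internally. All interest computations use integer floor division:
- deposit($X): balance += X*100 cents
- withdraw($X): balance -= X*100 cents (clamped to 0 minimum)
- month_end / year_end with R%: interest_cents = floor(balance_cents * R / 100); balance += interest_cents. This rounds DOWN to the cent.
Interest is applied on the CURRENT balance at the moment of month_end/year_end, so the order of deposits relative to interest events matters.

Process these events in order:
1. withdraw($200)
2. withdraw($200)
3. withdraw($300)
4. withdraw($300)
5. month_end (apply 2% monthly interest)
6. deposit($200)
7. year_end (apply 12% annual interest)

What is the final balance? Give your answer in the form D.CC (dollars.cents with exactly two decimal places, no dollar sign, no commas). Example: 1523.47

After 1 (withdraw($200)): balance=$0.00 total_interest=$0.00
After 2 (withdraw($200)): balance=$0.00 total_interest=$0.00
After 3 (withdraw($300)): balance=$0.00 total_interest=$0.00
After 4 (withdraw($300)): balance=$0.00 total_interest=$0.00
After 5 (month_end (apply 2% monthly interest)): balance=$0.00 total_interest=$0.00
After 6 (deposit($200)): balance=$200.00 total_interest=$0.00
After 7 (year_end (apply 12% annual interest)): balance=$224.00 total_interest=$24.00

Answer: 224.00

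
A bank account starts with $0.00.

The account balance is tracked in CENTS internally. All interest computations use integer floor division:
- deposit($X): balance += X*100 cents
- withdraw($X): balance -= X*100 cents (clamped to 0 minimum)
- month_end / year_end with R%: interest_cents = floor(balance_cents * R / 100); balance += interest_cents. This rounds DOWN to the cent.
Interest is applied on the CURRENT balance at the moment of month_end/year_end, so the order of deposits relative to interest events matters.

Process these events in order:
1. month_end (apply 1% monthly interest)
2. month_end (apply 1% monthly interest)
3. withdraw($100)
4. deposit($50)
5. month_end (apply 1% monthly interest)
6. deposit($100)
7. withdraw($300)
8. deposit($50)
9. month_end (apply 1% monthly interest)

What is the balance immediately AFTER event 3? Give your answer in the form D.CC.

Answer: 0.00

Derivation:
After 1 (month_end (apply 1% monthly interest)): balance=$0.00 total_interest=$0.00
After 2 (month_end (apply 1% monthly interest)): balance=$0.00 total_interest=$0.00
After 3 (withdraw($100)): balance=$0.00 total_interest=$0.00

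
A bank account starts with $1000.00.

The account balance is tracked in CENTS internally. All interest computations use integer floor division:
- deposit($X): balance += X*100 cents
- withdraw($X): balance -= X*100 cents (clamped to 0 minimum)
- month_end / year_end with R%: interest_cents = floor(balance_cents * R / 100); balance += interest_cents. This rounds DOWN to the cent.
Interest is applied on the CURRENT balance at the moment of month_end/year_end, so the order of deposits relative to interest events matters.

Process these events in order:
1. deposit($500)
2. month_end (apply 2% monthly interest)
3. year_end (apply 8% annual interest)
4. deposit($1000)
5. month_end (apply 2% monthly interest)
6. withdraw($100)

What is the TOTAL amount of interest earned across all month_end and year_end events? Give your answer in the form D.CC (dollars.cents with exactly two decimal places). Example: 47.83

After 1 (deposit($500)): balance=$1500.00 total_interest=$0.00
After 2 (month_end (apply 2% monthly interest)): balance=$1530.00 total_interest=$30.00
After 3 (year_end (apply 8% annual interest)): balance=$1652.40 total_interest=$152.40
After 4 (deposit($1000)): balance=$2652.40 total_interest=$152.40
After 5 (month_end (apply 2% monthly interest)): balance=$2705.44 total_interest=$205.44
After 6 (withdraw($100)): balance=$2605.44 total_interest=$205.44

Answer: 205.44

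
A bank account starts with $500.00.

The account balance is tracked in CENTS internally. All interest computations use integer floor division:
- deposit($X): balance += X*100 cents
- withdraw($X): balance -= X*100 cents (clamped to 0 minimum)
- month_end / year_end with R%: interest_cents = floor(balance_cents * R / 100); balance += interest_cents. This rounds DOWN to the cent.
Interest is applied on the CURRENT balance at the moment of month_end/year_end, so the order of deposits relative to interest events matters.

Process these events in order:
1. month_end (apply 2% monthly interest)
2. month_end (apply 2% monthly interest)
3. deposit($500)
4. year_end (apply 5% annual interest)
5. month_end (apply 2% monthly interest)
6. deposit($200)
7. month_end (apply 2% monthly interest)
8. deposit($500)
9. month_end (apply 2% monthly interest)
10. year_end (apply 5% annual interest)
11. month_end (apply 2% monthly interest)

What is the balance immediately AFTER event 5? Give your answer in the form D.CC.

Answer: 1092.63

Derivation:
After 1 (month_end (apply 2% monthly interest)): balance=$510.00 total_interest=$10.00
After 2 (month_end (apply 2% monthly interest)): balance=$520.20 total_interest=$20.20
After 3 (deposit($500)): balance=$1020.20 total_interest=$20.20
After 4 (year_end (apply 5% annual interest)): balance=$1071.21 total_interest=$71.21
After 5 (month_end (apply 2% monthly interest)): balance=$1092.63 total_interest=$92.63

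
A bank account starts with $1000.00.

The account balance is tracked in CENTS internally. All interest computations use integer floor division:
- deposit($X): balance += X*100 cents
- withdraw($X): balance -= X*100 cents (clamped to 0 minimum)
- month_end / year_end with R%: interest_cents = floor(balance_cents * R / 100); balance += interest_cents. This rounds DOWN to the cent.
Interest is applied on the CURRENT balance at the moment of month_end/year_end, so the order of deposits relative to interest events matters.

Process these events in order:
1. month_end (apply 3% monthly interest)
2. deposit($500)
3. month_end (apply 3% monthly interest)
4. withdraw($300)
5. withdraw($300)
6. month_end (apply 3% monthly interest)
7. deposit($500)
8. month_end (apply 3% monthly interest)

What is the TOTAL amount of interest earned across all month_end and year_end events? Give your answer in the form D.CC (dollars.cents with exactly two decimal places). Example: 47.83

Answer: 150.32

Derivation:
After 1 (month_end (apply 3% monthly interest)): balance=$1030.00 total_interest=$30.00
After 2 (deposit($500)): balance=$1530.00 total_interest=$30.00
After 3 (month_end (apply 3% monthly interest)): balance=$1575.90 total_interest=$75.90
After 4 (withdraw($300)): balance=$1275.90 total_interest=$75.90
After 5 (withdraw($300)): balance=$975.90 total_interest=$75.90
After 6 (month_end (apply 3% monthly interest)): balance=$1005.17 total_interest=$105.17
After 7 (deposit($500)): balance=$1505.17 total_interest=$105.17
After 8 (month_end (apply 3% monthly interest)): balance=$1550.32 total_interest=$150.32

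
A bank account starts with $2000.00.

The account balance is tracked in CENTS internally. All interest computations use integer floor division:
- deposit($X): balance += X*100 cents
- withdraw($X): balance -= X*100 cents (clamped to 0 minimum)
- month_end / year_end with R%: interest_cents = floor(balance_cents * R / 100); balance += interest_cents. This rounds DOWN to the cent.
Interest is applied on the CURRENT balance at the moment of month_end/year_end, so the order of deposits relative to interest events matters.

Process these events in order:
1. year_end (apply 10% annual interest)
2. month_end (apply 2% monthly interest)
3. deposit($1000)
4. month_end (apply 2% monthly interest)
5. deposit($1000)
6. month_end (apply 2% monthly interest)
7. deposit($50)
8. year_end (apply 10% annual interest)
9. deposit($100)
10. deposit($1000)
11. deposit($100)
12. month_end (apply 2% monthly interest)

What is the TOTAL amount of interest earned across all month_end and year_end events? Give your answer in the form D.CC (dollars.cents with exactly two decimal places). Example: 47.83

Answer: 961.34

Derivation:
After 1 (year_end (apply 10% annual interest)): balance=$2200.00 total_interest=$200.00
After 2 (month_end (apply 2% monthly interest)): balance=$2244.00 total_interest=$244.00
After 3 (deposit($1000)): balance=$3244.00 total_interest=$244.00
After 4 (month_end (apply 2% monthly interest)): balance=$3308.88 total_interest=$308.88
After 5 (deposit($1000)): balance=$4308.88 total_interest=$308.88
After 6 (month_end (apply 2% monthly interest)): balance=$4395.05 total_interest=$395.05
After 7 (deposit($50)): balance=$4445.05 total_interest=$395.05
After 8 (year_end (apply 10% annual interest)): balance=$4889.55 total_interest=$839.55
After 9 (deposit($100)): balance=$4989.55 total_interest=$839.55
After 10 (deposit($1000)): balance=$5989.55 total_interest=$839.55
After 11 (deposit($100)): balance=$6089.55 total_interest=$839.55
After 12 (month_end (apply 2% monthly interest)): balance=$6211.34 total_interest=$961.34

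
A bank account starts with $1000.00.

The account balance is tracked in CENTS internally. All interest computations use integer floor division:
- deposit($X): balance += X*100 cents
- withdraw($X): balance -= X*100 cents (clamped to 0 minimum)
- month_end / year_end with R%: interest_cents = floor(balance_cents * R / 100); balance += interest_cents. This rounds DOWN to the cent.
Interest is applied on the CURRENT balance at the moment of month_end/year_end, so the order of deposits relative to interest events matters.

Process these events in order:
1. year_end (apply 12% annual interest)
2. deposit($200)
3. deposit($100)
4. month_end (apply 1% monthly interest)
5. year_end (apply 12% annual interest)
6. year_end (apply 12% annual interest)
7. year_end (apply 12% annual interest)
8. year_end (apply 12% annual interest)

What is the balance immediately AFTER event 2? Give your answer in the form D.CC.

After 1 (year_end (apply 12% annual interest)): balance=$1120.00 total_interest=$120.00
After 2 (deposit($200)): balance=$1320.00 total_interest=$120.00

Answer: 1320.00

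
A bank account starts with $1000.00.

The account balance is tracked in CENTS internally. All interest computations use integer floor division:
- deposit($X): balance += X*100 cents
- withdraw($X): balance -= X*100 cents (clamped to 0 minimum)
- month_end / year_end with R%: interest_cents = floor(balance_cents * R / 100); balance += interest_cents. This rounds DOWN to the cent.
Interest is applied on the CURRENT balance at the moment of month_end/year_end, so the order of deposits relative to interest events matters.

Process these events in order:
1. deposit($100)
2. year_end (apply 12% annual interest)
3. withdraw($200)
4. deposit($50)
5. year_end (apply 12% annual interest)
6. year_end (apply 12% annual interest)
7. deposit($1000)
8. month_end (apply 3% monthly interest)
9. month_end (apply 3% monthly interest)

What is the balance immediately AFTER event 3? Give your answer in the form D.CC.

Answer: 1032.00

Derivation:
After 1 (deposit($100)): balance=$1100.00 total_interest=$0.00
After 2 (year_end (apply 12% annual interest)): balance=$1232.00 total_interest=$132.00
After 3 (withdraw($200)): balance=$1032.00 total_interest=$132.00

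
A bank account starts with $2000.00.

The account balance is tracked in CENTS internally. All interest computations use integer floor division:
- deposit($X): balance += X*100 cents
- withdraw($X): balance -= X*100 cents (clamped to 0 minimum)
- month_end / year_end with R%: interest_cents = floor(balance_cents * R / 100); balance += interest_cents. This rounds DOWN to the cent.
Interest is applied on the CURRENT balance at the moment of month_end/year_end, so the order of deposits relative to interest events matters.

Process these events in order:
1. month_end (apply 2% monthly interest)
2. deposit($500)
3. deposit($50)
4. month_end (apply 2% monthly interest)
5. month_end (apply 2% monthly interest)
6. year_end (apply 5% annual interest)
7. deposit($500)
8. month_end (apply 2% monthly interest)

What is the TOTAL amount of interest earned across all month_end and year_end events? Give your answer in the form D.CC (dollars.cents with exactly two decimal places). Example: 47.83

After 1 (month_end (apply 2% monthly interest)): balance=$2040.00 total_interest=$40.00
After 2 (deposit($500)): balance=$2540.00 total_interest=$40.00
After 3 (deposit($50)): balance=$2590.00 total_interest=$40.00
After 4 (month_end (apply 2% monthly interest)): balance=$2641.80 total_interest=$91.80
After 5 (month_end (apply 2% monthly interest)): balance=$2694.63 total_interest=$144.63
After 6 (year_end (apply 5% annual interest)): balance=$2829.36 total_interest=$279.36
After 7 (deposit($500)): balance=$3329.36 total_interest=$279.36
After 8 (month_end (apply 2% monthly interest)): balance=$3395.94 total_interest=$345.94

Answer: 345.94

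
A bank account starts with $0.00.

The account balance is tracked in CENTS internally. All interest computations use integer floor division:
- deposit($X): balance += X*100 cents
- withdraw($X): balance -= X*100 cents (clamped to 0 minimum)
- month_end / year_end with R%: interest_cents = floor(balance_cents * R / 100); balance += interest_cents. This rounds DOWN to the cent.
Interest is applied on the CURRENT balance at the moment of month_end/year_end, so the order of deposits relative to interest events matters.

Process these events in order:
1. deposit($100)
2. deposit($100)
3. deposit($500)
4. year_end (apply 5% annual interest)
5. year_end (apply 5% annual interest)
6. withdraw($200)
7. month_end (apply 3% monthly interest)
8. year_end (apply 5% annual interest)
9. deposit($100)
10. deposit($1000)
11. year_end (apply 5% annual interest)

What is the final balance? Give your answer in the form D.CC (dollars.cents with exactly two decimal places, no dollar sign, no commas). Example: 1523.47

After 1 (deposit($100)): balance=$100.00 total_interest=$0.00
After 2 (deposit($100)): balance=$200.00 total_interest=$0.00
After 3 (deposit($500)): balance=$700.00 total_interest=$0.00
After 4 (year_end (apply 5% annual interest)): balance=$735.00 total_interest=$35.00
After 5 (year_end (apply 5% annual interest)): balance=$771.75 total_interest=$71.75
After 6 (withdraw($200)): balance=$571.75 total_interest=$71.75
After 7 (month_end (apply 3% monthly interest)): balance=$588.90 total_interest=$88.90
After 8 (year_end (apply 5% annual interest)): balance=$618.34 total_interest=$118.34
After 9 (deposit($100)): balance=$718.34 total_interest=$118.34
After 10 (deposit($1000)): balance=$1718.34 total_interest=$118.34
After 11 (year_end (apply 5% annual interest)): balance=$1804.25 total_interest=$204.25

Answer: 1804.25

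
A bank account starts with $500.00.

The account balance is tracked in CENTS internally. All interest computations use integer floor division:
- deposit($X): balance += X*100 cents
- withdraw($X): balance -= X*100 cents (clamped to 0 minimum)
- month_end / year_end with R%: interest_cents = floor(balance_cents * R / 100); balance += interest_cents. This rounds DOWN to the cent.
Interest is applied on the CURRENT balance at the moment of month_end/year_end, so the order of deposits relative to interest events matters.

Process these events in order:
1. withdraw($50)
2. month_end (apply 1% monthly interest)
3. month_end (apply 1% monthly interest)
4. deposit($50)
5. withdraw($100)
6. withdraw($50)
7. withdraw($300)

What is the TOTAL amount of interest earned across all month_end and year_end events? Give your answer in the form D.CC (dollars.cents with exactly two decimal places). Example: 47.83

Answer: 9.04

Derivation:
After 1 (withdraw($50)): balance=$450.00 total_interest=$0.00
After 2 (month_end (apply 1% monthly interest)): balance=$454.50 total_interest=$4.50
After 3 (month_end (apply 1% monthly interest)): balance=$459.04 total_interest=$9.04
After 4 (deposit($50)): balance=$509.04 total_interest=$9.04
After 5 (withdraw($100)): balance=$409.04 total_interest=$9.04
After 6 (withdraw($50)): balance=$359.04 total_interest=$9.04
After 7 (withdraw($300)): balance=$59.04 total_interest=$9.04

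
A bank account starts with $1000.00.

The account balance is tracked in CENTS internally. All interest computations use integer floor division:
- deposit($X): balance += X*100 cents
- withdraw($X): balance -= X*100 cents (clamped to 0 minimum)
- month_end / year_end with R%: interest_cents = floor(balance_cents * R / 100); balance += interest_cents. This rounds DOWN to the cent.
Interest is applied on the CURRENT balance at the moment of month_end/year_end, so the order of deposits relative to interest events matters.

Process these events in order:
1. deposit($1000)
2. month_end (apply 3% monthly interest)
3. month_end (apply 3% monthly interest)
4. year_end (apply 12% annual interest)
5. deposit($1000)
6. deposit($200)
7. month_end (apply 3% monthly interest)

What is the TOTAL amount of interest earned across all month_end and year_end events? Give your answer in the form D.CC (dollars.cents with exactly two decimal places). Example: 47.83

Answer: 483.70

Derivation:
After 1 (deposit($1000)): balance=$2000.00 total_interest=$0.00
After 2 (month_end (apply 3% monthly interest)): balance=$2060.00 total_interest=$60.00
After 3 (month_end (apply 3% monthly interest)): balance=$2121.80 total_interest=$121.80
After 4 (year_end (apply 12% annual interest)): balance=$2376.41 total_interest=$376.41
After 5 (deposit($1000)): balance=$3376.41 total_interest=$376.41
After 6 (deposit($200)): balance=$3576.41 total_interest=$376.41
After 7 (month_end (apply 3% monthly interest)): balance=$3683.70 total_interest=$483.70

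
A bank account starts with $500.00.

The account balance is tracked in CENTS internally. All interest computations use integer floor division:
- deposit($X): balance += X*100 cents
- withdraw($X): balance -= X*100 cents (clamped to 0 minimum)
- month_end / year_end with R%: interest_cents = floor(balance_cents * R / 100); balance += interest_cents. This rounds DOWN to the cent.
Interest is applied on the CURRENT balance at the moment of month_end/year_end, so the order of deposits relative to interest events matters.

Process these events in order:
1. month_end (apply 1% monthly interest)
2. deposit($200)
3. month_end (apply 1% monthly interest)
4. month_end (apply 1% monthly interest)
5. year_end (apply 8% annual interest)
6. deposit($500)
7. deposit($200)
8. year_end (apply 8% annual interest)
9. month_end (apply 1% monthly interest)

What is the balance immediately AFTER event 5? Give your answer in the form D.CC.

After 1 (month_end (apply 1% monthly interest)): balance=$505.00 total_interest=$5.00
After 2 (deposit($200)): balance=$705.00 total_interest=$5.00
After 3 (month_end (apply 1% monthly interest)): balance=$712.05 total_interest=$12.05
After 4 (month_end (apply 1% monthly interest)): balance=$719.17 total_interest=$19.17
After 5 (year_end (apply 8% annual interest)): balance=$776.70 total_interest=$76.70

Answer: 776.70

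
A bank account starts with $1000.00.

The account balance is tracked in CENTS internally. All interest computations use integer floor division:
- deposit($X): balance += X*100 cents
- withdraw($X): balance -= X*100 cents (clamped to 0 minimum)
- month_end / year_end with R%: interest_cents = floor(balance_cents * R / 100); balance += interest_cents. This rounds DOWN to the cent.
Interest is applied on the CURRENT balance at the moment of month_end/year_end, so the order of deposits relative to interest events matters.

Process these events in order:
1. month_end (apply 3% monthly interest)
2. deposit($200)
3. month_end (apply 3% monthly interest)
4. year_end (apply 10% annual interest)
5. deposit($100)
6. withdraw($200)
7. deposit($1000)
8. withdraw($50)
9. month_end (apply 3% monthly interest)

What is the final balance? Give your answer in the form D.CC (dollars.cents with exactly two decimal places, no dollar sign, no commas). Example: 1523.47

After 1 (month_end (apply 3% monthly interest)): balance=$1030.00 total_interest=$30.00
After 2 (deposit($200)): balance=$1230.00 total_interest=$30.00
After 3 (month_end (apply 3% monthly interest)): balance=$1266.90 total_interest=$66.90
After 4 (year_end (apply 10% annual interest)): balance=$1393.59 total_interest=$193.59
After 5 (deposit($100)): balance=$1493.59 total_interest=$193.59
After 6 (withdraw($200)): balance=$1293.59 total_interest=$193.59
After 7 (deposit($1000)): balance=$2293.59 total_interest=$193.59
After 8 (withdraw($50)): balance=$2243.59 total_interest=$193.59
After 9 (month_end (apply 3% monthly interest)): balance=$2310.89 total_interest=$260.89

Answer: 2310.89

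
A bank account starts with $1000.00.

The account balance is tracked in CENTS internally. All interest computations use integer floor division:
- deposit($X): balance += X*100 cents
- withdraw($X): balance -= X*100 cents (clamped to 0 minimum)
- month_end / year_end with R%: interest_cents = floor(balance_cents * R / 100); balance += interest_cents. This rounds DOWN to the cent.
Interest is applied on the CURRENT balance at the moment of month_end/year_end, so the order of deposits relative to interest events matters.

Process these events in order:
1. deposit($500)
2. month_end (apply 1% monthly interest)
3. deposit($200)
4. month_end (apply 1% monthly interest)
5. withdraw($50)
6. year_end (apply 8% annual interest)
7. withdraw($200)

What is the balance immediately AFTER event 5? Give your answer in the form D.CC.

Answer: 1682.15

Derivation:
After 1 (deposit($500)): balance=$1500.00 total_interest=$0.00
After 2 (month_end (apply 1% monthly interest)): balance=$1515.00 total_interest=$15.00
After 3 (deposit($200)): balance=$1715.00 total_interest=$15.00
After 4 (month_end (apply 1% monthly interest)): balance=$1732.15 total_interest=$32.15
After 5 (withdraw($50)): balance=$1682.15 total_interest=$32.15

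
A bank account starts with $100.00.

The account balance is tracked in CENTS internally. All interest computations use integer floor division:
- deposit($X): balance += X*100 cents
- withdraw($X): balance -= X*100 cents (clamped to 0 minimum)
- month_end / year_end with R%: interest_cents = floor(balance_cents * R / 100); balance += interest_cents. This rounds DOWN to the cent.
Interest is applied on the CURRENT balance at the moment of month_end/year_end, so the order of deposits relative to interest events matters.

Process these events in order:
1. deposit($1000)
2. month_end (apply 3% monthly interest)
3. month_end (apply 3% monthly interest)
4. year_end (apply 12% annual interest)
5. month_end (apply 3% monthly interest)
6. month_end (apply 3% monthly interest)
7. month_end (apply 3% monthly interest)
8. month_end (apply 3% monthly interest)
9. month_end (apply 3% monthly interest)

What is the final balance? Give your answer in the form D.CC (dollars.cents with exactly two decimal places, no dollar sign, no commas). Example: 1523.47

After 1 (deposit($1000)): balance=$1100.00 total_interest=$0.00
After 2 (month_end (apply 3% monthly interest)): balance=$1133.00 total_interest=$33.00
After 3 (month_end (apply 3% monthly interest)): balance=$1166.99 total_interest=$66.99
After 4 (year_end (apply 12% annual interest)): balance=$1307.02 total_interest=$207.02
After 5 (month_end (apply 3% monthly interest)): balance=$1346.23 total_interest=$246.23
After 6 (month_end (apply 3% monthly interest)): balance=$1386.61 total_interest=$286.61
After 7 (month_end (apply 3% monthly interest)): balance=$1428.20 total_interest=$328.20
After 8 (month_end (apply 3% monthly interest)): balance=$1471.04 total_interest=$371.04
After 9 (month_end (apply 3% monthly interest)): balance=$1515.17 total_interest=$415.17

Answer: 1515.17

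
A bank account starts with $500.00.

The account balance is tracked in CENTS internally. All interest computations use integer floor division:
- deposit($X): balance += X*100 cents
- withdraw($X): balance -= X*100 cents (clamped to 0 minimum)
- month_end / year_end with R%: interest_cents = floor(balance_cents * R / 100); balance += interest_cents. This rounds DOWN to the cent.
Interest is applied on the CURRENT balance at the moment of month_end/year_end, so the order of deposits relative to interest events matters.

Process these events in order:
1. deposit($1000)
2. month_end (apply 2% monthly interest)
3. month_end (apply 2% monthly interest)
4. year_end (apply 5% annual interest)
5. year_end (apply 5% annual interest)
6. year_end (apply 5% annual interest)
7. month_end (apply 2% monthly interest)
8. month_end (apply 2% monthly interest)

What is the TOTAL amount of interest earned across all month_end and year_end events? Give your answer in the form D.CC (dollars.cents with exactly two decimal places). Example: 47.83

After 1 (deposit($1000)): balance=$1500.00 total_interest=$0.00
After 2 (month_end (apply 2% monthly interest)): balance=$1530.00 total_interest=$30.00
After 3 (month_end (apply 2% monthly interest)): balance=$1560.60 total_interest=$60.60
After 4 (year_end (apply 5% annual interest)): balance=$1638.63 total_interest=$138.63
After 5 (year_end (apply 5% annual interest)): balance=$1720.56 total_interest=$220.56
After 6 (year_end (apply 5% annual interest)): balance=$1806.58 total_interest=$306.58
After 7 (month_end (apply 2% monthly interest)): balance=$1842.71 total_interest=$342.71
After 8 (month_end (apply 2% monthly interest)): balance=$1879.56 total_interest=$379.56

Answer: 379.56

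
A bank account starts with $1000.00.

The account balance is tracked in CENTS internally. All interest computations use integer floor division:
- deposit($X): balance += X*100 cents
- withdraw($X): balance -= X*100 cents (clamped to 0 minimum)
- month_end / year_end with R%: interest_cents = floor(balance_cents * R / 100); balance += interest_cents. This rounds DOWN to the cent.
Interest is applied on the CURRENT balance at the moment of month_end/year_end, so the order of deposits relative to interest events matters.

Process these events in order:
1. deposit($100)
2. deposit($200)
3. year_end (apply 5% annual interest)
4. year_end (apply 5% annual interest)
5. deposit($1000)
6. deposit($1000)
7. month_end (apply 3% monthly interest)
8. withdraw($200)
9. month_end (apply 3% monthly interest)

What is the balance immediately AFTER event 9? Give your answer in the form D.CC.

Answer: 3436.32

Derivation:
After 1 (deposit($100)): balance=$1100.00 total_interest=$0.00
After 2 (deposit($200)): balance=$1300.00 total_interest=$0.00
After 3 (year_end (apply 5% annual interest)): balance=$1365.00 total_interest=$65.00
After 4 (year_end (apply 5% annual interest)): balance=$1433.25 total_interest=$133.25
After 5 (deposit($1000)): balance=$2433.25 total_interest=$133.25
After 6 (deposit($1000)): balance=$3433.25 total_interest=$133.25
After 7 (month_end (apply 3% monthly interest)): balance=$3536.24 total_interest=$236.24
After 8 (withdraw($200)): balance=$3336.24 total_interest=$236.24
After 9 (month_end (apply 3% monthly interest)): balance=$3436.32 total_interest=$336.32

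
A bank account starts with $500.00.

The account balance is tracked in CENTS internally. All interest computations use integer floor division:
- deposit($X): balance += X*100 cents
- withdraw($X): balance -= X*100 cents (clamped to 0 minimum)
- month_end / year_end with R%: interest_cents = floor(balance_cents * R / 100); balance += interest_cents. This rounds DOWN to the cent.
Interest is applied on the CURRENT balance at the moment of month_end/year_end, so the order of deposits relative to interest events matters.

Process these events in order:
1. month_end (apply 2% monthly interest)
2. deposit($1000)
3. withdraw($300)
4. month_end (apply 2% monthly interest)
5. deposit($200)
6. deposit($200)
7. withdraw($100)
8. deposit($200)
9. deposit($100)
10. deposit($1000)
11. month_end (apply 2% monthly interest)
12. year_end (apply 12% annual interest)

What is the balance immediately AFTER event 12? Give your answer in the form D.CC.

After 1 (month_end (apply 2% monthly interest)): balance=$510.00 total_interest=$10.00
After 2 (deposit($1000)): balance=$1510.00 total_interest=$10.00
After 3 (withdraw($300)): balance=$1210.00 total_interest=$10.00
After 4 (month_end (apply 2% monthly interest)): balance=$1234.20 total_interest=$34.20
After 5 (deposit($200)): balance=$1434.20 total_interest=$34.20
After 6 (deposit($200)): balance=$1634.20 total_interest=$34.20
After 7 (withdraw($100)): balance=$1534.20 total_interest=$34.20
After 8 (deposit($200)): balance=$1734.20 total_interest=$34.20
After 9 (deposit($100)): balance=$1834.20 total_interest=$34.20
After 10 (deposit($1000)): balance=$2834.20 total_interest=$34.20
After 11 (month_end (apply 2% monthly interest)): balance=$2890.88 total_interest=$90.88
After 12 (year_end (apply 12% annual interest)): balance=$3237.78 total_interest=$437.78

Answer: 3237.78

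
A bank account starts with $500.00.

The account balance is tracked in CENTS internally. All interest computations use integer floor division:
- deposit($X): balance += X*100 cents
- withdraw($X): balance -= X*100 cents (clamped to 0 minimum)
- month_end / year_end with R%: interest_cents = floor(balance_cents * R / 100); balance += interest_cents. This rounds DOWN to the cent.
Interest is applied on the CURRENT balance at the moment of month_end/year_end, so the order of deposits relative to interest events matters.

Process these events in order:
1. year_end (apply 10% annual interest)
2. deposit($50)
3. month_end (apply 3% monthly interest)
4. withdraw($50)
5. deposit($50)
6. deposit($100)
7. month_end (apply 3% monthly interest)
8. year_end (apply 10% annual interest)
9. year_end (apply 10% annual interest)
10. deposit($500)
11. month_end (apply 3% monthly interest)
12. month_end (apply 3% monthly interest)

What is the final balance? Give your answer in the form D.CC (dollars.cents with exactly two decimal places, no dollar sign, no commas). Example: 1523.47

After 1 (year_end (apply 10% annual interest)): balance=$550.00 total_interest=$50.00
After 2 (deposit($50)): balance=$600.00 total_interest=$50.00
After 3 (month_end (apply 3% monthly interest)): balance=$618.00 total_interest=$68.00
After 4 (withdraw($50)): balance=$568.00 total_interest=$68.00
After 5 (deposit($50)): balance=$618.00 total_interest=$68.00
After 6 (deposit($100)): balance=$718.00 total_interest=$68.00
After 7 (month_end (apply 3% monthly interest)): balance=$739.54 total_interest=$89.54
After 8 (year_end (apply 10% annual interest)): balance=$813.49 total_interest=$163.49
After 9 (year_end (apply 10% annual interest)): balance=$894.83 total_interest=$244.83
After 10 (deposit($500)): balance=$1394.83 total_interest=$244.83
After 11 (month_end (apply 3% monthly interest)): balance=$1436.67 total_interest=$286.67
After 12 (month_end (apply 3% monthly interest)): balance=$1479.77 total_interest=$329.77

Answer: 1479.77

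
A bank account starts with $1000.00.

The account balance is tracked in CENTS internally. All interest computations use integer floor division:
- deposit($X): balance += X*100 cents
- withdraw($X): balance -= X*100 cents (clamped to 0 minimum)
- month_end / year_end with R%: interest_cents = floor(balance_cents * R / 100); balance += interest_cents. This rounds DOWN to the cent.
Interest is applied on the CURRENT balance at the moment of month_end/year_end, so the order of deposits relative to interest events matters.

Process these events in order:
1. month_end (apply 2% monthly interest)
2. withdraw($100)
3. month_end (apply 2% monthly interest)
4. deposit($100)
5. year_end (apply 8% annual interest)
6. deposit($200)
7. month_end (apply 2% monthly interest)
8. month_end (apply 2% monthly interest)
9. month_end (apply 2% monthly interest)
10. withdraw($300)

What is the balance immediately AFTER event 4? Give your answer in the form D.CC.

After 1 (month_end (apply 2% monthly interest)): balance=$1020.00 total_interest=$20.00
After 2 (withdraw($100)): balance=$920.00 total_interest=$20.00
After 3 (month_end (apply 2% monthly interest)): balance=$938.40 total_interest=$38.40
After 4 (deposit($100)): balance=$1038.40 total_interest=$38.40

Answer: 1038.40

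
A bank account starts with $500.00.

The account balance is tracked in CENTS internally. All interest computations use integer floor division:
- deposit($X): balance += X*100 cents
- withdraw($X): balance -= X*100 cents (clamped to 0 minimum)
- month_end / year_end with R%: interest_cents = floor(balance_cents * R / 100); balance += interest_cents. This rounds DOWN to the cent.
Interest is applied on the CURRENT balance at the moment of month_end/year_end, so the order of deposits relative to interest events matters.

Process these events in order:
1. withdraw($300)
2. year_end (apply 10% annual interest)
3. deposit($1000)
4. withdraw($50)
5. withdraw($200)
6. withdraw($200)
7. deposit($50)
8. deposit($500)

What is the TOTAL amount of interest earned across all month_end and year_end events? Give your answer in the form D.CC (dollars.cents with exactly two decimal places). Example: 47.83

Answer: 20.00

Derivation:
After 1 (withdraw($300)): balance=$200.00 total_interest=$0.00
After 2 (year_end (apply 10% annual interest)): balance=$220.00 total_interest=$20.00
After 3 (deposit($1000)): balance=$1220.00 total_interest=$20.00
After 4 (withdraw($50)): balance=$1170.00 total_interest=$20.00
After 5 (withdraw($200)): balance=$970.00 total_interest=$20.00
After 6 (withdraw($200)): balance=$770.00 total_interest=$20.00
After 7 (deposit($50)): balance=$820.00 total_interest=$20.00
After 8 (deposit($500)): balance=$1320.00 total_interest=$20.00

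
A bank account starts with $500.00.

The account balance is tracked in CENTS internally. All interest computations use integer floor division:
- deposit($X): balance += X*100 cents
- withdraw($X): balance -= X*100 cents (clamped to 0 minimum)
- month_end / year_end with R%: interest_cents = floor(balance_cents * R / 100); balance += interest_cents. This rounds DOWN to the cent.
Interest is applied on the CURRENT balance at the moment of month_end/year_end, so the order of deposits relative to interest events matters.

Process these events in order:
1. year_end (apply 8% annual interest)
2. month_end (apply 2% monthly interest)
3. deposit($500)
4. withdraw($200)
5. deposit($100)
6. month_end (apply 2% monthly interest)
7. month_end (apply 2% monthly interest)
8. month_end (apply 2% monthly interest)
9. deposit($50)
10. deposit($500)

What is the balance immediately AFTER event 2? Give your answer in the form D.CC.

Answer: 550.80

Derivation:
After 1 (year_end (apply 8% annual interest)): balance=$540.00 total_interest=$40.00
After 2 (month_end (apply 2% monthly interest)): balance=$550.80 total_interest=$50.80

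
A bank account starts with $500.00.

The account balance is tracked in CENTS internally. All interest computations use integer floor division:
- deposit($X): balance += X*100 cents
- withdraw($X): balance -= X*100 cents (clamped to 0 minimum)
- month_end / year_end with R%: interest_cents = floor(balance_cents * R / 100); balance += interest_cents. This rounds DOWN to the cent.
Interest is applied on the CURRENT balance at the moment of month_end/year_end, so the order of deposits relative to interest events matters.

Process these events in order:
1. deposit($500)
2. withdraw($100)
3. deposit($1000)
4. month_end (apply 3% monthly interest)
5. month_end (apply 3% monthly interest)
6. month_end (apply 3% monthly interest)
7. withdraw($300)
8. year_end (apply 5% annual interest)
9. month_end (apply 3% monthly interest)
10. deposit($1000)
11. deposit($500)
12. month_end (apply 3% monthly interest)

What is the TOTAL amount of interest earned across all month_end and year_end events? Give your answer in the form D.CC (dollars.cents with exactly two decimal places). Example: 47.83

Answer: 423.54

Derivation:
After 1 (deposit($500)): balance=$1000.00 total_interest=$0.00
After 2 (withdraw($100)): balance=$900.00 total_interest=$0.00
After 3 (deposit($1000)): balance=$1900.00 total_interest=$0.00
After 4 (month_end (apply 3% monthly interest)): balance=$1957.00 total_interest=$57.00
After 5 (month_end (apply 3% monthly interest)): balance=$2015.71 total_interest=$115.71
After 6 (month_end (apply 3% monthly interest)): balance=$2076.18 total_interest=$176.18
After 7 (withdraw($300)): balance=$1776.18 total_interest=$176.18
After 8 (year_end (apply 5% annual interest)): balance=$1864.98 total_interest=$264.98
After 9 (month_end (apply 3% monthly interest)): balance=$1920.92 total_interest=$320.92
After 10 (deposit($1000)): balance=$2920.92 total_interest=$320.92
After 11 (deposit($500)): balance=$3420.92 total_interest=$320.92
After 12 (month_end (apply 3% monthly interest)): balance=$3523.54 total_interest=$423.54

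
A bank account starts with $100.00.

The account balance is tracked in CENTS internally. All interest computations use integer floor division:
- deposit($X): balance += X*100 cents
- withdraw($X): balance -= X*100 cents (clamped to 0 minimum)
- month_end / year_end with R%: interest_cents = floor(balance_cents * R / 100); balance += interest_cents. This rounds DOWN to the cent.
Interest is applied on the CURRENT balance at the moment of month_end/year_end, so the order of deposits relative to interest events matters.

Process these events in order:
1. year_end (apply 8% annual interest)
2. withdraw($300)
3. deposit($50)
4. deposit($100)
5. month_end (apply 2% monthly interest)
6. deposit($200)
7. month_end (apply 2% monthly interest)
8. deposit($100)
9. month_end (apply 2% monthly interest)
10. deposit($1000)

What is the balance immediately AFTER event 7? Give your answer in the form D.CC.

Answer: 360.06

Derivation:
After 1 (year_end (apply 8% annual interest)): balance=$108.00 total_interest=$8.00
After 2 (withdraw($300)): balance=$0.00 total_interest=$8.00
After 3 (deposit($50)): balance=$50.00 total_interest=$8.00
After 4 (deposit($100)): balance=$150.00 total_interest=$8.00
After 5 (month_end (apply 2% monthly interest)): balance=$153.00 total_interest=$11.00
After 6 (deposit($200)): balance=$353.00 total_interest=$11.00
After 7 (month_end (apply 2% monthly interest)): balance=$360.06 total_interest=$18.06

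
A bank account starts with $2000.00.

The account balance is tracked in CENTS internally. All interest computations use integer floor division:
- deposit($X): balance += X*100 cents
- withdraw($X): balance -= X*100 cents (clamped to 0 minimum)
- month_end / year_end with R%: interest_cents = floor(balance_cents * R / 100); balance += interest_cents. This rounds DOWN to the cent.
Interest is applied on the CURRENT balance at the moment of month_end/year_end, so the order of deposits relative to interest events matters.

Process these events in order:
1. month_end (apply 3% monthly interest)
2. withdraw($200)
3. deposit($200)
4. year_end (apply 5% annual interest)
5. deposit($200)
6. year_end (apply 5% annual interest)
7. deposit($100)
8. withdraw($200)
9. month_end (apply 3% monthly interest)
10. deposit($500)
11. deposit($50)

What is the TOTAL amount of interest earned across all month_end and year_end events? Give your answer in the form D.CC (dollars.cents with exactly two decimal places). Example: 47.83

After 1 (month_end (apply 3% monthly interest)): balance=$2060.00 total_interest=$60.00
After 2 (withdraw($200)): balance=$1860.00 total_interest=$60.00
After 3 (deposit($200)): balance=$2060.00 total_interest=$60.00
After 4 (year_end (apply 5% annual interest)): balance=$2163.00 total_interest=$163.00
After 5 (deposit($200)): balance=$2363.00 total_interest=$163.00
After 6 (year_end (apply 5% annual interest)): balance=$2481.15 total_interest=$281.15
After 7 (deposit($100)): balance=$2581.15 total_interest=$281.15
After 8 (withdraw($200)): balance=$2381.15 total_interest=$281.15
After 9 (month_end (apply 3% monthly interest)): balance=$2452.58 total_interest=$352.58
After 10 (deposit($500)): balance=$2952.58 total_interest=$352.58
After 11 (deposit($50)): balance=$3002.58 total_interest=$352.58

Answer: 352.58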